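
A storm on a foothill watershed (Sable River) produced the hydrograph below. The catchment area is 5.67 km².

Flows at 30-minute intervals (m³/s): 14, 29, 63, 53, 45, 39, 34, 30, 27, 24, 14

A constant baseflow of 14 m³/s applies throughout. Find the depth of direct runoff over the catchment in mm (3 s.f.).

Direct runoff: 0.0, 15.0, 49.0, 39.0, 31.0, 25.0, 20.0, 16.0, 13.0, 10.0, 0.0 m³/s; ΣQ_DR = 218.0 m³/s.
V = ΣQ_DR · Δt = 218.0 × 1800 s = 3.924 × 10^5 m³.
Over A = 5.67 km², depth = V / A = 69.2 mm.

d ≈ 69.2 mm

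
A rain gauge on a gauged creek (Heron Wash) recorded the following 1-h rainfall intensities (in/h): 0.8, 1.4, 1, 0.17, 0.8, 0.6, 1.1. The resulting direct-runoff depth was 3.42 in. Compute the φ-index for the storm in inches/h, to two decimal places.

Only the 6 blocks with intensity above φ contribute runoff: 0.8, 1.4, 1, 0.8, 0.6, 1.1 in/h.
Σ(I−φ)·Δt = d  ⇒  (0.8+1.4+1+0.8+0.6+1.1 − 6φ)·1 = 3.42
φ = (5.700 − 3.42/1) / 6 = 0.38 in/h.

φ ≈ 0.38 in/h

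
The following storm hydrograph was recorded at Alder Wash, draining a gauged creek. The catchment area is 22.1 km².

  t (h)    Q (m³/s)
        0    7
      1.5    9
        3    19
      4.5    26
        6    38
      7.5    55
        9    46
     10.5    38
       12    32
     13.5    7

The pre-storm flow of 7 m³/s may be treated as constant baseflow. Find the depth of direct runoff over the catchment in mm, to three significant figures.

Direct runoff: 0.0, 2.0, 12.0, 19.0, 31.0, 48.0, 39.0, 31.0, 25.0, 0.0 m³/s; ΣQ_DR = 207.0 m³/s.
V = ΣQ_DR · Δt = 207.0 × 5400 s = 1.118 × 10^6 m³.
Over A = 22.1 km², depth = V / A = 50.6 mm.

d ≈ 50.6 mm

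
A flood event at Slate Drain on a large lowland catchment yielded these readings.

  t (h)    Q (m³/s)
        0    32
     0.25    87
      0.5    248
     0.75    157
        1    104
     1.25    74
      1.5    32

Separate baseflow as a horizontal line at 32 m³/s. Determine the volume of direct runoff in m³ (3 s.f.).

V ≈ 4.59 × 10^5 m³

Direct-runoff ordinates (Q − Q_b): 0.0, 55.0, 216.0, 125.0, 72.0, 42.0, 0.0 m³/s.
ΣQ_DR = 510.0 m³/s.
With Δt = 0.25 h = 900 s, V = ΣQ_DR · Δt = 510.0 × 900 = 4.59 × 10^5 m³.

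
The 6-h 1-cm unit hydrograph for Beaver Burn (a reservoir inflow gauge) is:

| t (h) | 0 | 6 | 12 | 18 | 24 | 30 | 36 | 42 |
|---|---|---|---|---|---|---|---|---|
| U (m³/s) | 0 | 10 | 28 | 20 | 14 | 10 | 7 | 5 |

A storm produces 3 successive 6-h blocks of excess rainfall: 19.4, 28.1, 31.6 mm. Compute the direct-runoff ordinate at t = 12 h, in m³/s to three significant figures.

Q ≈ 82.4 m³/s

By discrete convolution, Q_j = Σ (P_i / 10 mm) · U_{j−i}.
At t = 12 h (j=2): Q = (19.4/10)·28 + (28.1/10)·10 + (31.6/10)·0 = 82.4 m³/s.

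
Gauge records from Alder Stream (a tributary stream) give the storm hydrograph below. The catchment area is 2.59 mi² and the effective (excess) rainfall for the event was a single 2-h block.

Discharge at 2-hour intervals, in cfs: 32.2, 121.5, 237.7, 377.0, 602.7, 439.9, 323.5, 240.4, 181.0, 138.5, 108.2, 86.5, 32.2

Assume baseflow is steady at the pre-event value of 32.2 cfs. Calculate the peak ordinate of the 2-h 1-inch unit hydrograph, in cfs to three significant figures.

Direct runoff: 0.0, 89.3, 205.5, 344.8, 570.5, 407.7, 291.3, 208.2, 148.8, 106.3, 76.0, 54.3, 0.0 cfs; ΣQ_DR = 2503 cfs, peak = 570.5 cfs.
Runoff depth d = ΣQ_DR·Δt / A = 2503 × 7200 / (2.59 mi²) = 2.995 in.
The 1-inch UH is the DRH scaled by (1 in)/d, so U_p = 570.5 × 1/2.995 = 191 cfs.

U_p ≈ 191 cfs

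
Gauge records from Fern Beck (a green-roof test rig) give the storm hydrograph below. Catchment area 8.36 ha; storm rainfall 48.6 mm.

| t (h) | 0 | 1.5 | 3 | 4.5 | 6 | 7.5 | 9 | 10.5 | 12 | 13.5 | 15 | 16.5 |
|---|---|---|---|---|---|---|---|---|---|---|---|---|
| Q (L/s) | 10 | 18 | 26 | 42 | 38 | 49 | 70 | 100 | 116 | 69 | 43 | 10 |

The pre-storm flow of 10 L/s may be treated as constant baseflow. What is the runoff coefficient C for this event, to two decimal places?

C ≈ 0.63

ΣQ_DR = 471.0 L/s; V = ΣQ_DR·Δt = 2.543 × 10^6 L.
Runoff depth d = V / A = 30.42 mm.
C = d / P = 30.42 / 48.6 = 0.63.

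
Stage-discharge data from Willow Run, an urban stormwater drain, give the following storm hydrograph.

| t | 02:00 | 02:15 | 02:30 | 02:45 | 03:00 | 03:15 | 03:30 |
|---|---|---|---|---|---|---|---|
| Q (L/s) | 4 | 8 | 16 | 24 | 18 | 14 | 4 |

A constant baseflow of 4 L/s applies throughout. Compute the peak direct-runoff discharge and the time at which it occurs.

Subtracting baseflow gives direct-runoff ordinates: 0.0, 4.0, 12.0, 20.0, 14.0, 10.0, 0.0 L/s.
The maximum is 20.0 L/s, occurring at the reading for t = 02:45.

Q_p = 20.0 L/s at t = 02:45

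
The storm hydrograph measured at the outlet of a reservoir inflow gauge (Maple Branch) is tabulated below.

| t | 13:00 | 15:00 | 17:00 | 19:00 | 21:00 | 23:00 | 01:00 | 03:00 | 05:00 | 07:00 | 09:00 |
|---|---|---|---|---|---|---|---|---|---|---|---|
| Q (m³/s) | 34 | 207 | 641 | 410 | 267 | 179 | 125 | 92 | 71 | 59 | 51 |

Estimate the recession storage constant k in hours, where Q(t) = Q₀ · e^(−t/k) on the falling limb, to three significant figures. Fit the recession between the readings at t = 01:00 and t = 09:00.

On the falling limb, Q drops from 125 to 51 m³/s between t = 01:00 and t = 09:00 (Δt = 8 h).
k = −Δt / ln(Q₂/Q₁) = −8 / ln(51/125) = 8.92 h.

k ≈ 8.92 h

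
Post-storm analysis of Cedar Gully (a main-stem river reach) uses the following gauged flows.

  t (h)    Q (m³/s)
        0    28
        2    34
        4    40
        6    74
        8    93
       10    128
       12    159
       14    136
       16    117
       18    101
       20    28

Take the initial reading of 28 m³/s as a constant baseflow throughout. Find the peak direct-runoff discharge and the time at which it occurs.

Q_p = 131.0 m³/s at t = 12 h

Subtracting baseflow gives direct-runoff ordinates: 0.0, 6.0, 12.0, 46.0, 65.0, 100.0, 131.0, 108.0, 89.0, 73.0, 0.0 m³/s.
The maximum is 131.0 m³/s, occurring at the reading for t = 12 h.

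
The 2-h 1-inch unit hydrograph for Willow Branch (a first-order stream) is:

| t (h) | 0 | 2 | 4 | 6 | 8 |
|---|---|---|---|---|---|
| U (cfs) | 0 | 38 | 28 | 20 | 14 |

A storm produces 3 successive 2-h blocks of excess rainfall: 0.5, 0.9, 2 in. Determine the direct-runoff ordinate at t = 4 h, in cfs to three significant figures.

Q ≈ 48.2 cfs

By discrete convolution, Q_j = Σ (P_i / 1 in) · U_{j−i}.
At t = 4 h (j=2): Q = (0.5/1)·28 + (0.9/1)·38 + (2/1)·0 = 48.2 cfs.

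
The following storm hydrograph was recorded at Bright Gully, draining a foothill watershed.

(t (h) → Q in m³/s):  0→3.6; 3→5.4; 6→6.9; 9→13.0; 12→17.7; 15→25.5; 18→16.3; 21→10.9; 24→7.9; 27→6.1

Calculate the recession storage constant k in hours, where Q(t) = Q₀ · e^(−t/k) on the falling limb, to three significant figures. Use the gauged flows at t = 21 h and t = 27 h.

On the falling limb, Q drops from 10.9 to 6.1 m³/s between t = 21 h and t = 27 h (Δt = 6 h).
k = −Δt / ln(Q₂/Q₁) = −6 / ln(6.1/10.9) = 10.3 h.

k ≈ 10.3 h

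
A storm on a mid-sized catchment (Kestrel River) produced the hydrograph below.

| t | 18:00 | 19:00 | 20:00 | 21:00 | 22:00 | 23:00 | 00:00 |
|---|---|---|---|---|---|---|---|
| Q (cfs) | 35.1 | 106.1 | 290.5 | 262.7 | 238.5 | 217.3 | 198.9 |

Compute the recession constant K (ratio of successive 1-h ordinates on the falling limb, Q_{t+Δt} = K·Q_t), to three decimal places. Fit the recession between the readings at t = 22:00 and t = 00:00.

K ≈ 0.913

Using the recession-limb readings at t = 22:00 and t = 00:00: Q falls from 238.5 to 198.9 cfs over 2 intervals.
K = (Q₂/Q₁)^(1/2) = (198.9/238.5)^(1/2) = 0.913.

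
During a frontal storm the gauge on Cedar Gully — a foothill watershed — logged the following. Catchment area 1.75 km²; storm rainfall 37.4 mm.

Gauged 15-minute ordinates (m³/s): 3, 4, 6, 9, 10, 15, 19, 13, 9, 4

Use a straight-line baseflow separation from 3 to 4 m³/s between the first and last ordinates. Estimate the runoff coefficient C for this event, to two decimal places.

C ≈ 0.78

ΣQ_DR = 57.00 m³/s; V = ΣQ_DR·Δt = 51300 m³.
Runoff depth d = V / A = 29.31 mm.
C = d / P = 29.31 / 37.4 = 0.78.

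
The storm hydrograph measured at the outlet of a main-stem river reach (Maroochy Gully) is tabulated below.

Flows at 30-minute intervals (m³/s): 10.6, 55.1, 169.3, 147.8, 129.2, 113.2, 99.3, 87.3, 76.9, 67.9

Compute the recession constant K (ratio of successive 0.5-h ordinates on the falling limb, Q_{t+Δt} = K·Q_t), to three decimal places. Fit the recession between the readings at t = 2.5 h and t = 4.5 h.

Using the recession-limb readings at t = 2.5 h and t = 4.5 h: Q falls from 113.2 to 67.9 m³/s over 4 intervals.
K = (Q₂/Q₁)^(1/4) = (67.9/113.2)^(1/4) = 0.880.

K ≈ 0.880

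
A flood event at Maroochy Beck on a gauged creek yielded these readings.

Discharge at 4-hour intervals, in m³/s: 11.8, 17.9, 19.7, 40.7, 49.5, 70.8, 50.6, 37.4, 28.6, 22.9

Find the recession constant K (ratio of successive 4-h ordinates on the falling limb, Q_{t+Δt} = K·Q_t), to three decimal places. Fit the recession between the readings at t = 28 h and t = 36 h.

K ≈ 0.782

Using the recession-limb readings at t = 28 h and t = 36 h: Q falls from 37.4 to 22.9 m³/s over 2 intervals.
K = (Q₂/Q₁)^(1/2) = (22.9/37.4)^(1/2) = 0.782.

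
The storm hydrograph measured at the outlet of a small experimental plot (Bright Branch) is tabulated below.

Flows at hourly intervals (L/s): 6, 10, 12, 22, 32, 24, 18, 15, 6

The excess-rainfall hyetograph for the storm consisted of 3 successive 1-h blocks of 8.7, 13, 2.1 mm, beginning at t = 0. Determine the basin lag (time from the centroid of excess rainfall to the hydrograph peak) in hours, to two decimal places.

Centroid of excess rainfall: t_c = Σ P_i·t̄_i / ΣP_i = 1.2227 h (block centres at 0.5, 1.5, 2.5 h).
Hydrograph peak occurs at t = 4 h, so basin lag t_L = 4 − 1.2227 = 2.78 h.

t_L ≈ 2.78 h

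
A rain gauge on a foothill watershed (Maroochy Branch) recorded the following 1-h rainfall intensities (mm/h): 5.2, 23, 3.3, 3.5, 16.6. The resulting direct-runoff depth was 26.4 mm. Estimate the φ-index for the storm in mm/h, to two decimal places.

Only the 2 blocks with intensity above φ contribute runoff: 23, 16.6 mm/h.
Σ(I−φ)·Δt = d  ⇒  (23+16.6 − 2φ)·1 = 26.4
φ = (39.60 − 26.4/1) / 2 = 6.60 mm/h.

φ ≈ 6.60 mm/h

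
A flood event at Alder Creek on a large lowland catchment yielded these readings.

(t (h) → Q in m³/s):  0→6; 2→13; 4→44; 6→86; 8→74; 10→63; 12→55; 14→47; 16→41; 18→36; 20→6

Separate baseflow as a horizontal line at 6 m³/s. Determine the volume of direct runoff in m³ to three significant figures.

Direct-runoff ordinates (Q − Q_b): 0.0, 7.0, 38.0, 80.0, 68.0, 57.0, 49.0, 41.0, 35.0, 30.0, 0.0 m³/s.
ΣQ_DR = 405.0 m³/s.
With Δt = 2 h = 7200 s, V = ΣQ_DR · Δt = 405.0 × 7200 = 2.92 × 10^6 m³.

V ≈ 2.92 × 10^6 m³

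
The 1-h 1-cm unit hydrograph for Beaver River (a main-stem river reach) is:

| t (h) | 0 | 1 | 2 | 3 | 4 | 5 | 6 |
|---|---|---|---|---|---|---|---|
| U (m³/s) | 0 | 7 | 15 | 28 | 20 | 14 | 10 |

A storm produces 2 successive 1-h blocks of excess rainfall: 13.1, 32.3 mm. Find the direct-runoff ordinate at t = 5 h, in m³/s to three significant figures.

Q ≈ 82.9 m³/s

By discrete convolution, Q_j = Σ (P_i / 10 mm) · U_{j−i}.
At t = 5 h (j=5): Q = (13.1/10)·14 + (32.3/10)·20 = 82.9 m³/s.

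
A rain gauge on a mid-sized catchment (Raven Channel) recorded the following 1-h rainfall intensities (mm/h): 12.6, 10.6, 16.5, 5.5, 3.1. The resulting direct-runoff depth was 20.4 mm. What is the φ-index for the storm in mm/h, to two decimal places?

φ ≈ 6.43 mm/h

Only the 3 blocks with intensity above φ contribute runoff: 12.6, 10.6, 16.5 mm/h.
Σ(I−φ)·Δt = d  ⇒  (12.6+10.6+16.5 − 3φ)·1 = 20.4
φ = (39.70 − 20.4/1) / 3 = 6.43 mm/h.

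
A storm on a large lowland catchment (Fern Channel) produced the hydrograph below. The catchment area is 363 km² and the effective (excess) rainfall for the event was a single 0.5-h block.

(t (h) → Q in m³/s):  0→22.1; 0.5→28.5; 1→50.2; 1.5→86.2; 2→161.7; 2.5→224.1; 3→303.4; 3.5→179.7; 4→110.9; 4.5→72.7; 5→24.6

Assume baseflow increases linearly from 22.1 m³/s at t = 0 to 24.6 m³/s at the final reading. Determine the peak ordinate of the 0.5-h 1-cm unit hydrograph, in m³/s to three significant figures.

U_p ≈ 560 m³/s

Direct runoff: 0.00, 6.15, 27.60, 63.35, 138.60, 200.75, 279.80, 155.85, 86.80, 48.35, 0.00 m³/s; ΣQ_DR = 1007 m³/s, peak = 279.80 m³/s.
Runoff depth d = ΣQ_DR·Δt / A = 1007 × 1800 / (363 km²) = 4.995 mm.
The 1-cm UH is the DRH scaled by (10 mm)/d, so U_p = 279.80 × 10/4.995 = 560 m³/s.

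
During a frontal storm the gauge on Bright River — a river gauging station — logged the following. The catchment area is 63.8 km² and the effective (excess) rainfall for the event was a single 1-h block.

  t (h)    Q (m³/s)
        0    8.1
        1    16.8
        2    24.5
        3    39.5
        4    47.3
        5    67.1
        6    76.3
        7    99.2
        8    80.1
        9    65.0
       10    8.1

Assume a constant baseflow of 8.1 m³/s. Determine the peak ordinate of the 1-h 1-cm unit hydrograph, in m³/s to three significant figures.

U_p ≈ 36.5 m³/s

Direct runoff: 0.0, 8.7, 16.4, 31.4, 39.2, 59.0, 68.2, 91.1, 72.0, 56.9, 0.0 m³/s; ΣQ_DR = 442.9 m³/s, peak = 91.1 m³/s.
Runoff depth d = ΣQ_DR·Δt / A = 442.9 × 3600 / (63.8 km²) = 24.99 mm.
The 1-cm UH is the DRH scaled by (10 mm)/d, so U_p = 91.1 × 10/24.99 = 36.5 m³/s.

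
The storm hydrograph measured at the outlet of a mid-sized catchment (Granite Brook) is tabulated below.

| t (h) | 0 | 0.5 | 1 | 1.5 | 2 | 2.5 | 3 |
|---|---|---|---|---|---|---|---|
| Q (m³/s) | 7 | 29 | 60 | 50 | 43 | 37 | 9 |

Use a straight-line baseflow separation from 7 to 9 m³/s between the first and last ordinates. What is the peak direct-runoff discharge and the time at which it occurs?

Q_p = 52.33 m³/s at t = 1 h

Subtracting baseflow gives direct-runoff ordinates: 0.00, 21.67, 52.33, 42.00, 34.67, 28.33, 0.00 m³/s.
The maximum is 52.33 m³/s, occurring at the reading for t = 1 h.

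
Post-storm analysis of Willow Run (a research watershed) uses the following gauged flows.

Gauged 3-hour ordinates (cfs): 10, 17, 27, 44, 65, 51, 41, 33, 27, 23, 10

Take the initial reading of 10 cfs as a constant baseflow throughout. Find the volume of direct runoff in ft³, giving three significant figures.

Direct-runoff ordinates (Q − Q_b): 0.0, 7.0, 17.0, 34.0, 55.0, 41.0, 31.0, 23.0, 17.0, 13.0, 0.0 cfs.
ΣQ_DR = 238.0 cfs.
With Δt = 3 h = 10800 s, V = ΣQ_DR · Δt = 238.0 × 10800 = 2.57 × 10^6 ft³.

V ≈ 2.57 × 10^6 ft³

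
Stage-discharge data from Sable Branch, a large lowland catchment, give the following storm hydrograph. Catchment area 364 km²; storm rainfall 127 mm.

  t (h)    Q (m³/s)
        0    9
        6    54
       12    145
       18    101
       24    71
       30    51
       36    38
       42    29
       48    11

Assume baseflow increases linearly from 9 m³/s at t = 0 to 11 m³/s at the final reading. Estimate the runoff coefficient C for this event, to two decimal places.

ΣQ_DR = 419.0 m³/s; V = ΣQ_DR·Δt = 9.050 × 10^6 m³.
Runoff depth d = V / A = 24.86 mm.
C = d / P = 24.86 / 127 = 0.20.

C ≈ 0.20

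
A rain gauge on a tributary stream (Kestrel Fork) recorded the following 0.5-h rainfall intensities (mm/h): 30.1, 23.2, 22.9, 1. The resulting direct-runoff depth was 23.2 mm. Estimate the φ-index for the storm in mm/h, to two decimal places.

Only the 3 blocks with intensity above φ contribute runoff: 30.1, 23.2, 22.9 mm/h.
Σ(I−φ)·Δt = d  ⇒  (30.1+23.2+22.9 − 3φ)·0.5 = 23.2
φ = (76.20 − 23.2/0.5) / 3 = 9.93 mm/h.

φ ≈ 9.93 mm/h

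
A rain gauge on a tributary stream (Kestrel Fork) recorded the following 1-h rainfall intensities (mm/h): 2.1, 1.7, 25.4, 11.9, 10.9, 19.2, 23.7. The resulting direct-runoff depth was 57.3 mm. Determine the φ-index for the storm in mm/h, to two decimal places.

Only the 5 blocks with intensity above φ contribute runoff: 25.4, 11.9, 10.9, 19.2, 23.7 mm/h.
Σ(I−φ)·Δt = d  ⇒  (25.4+11.9+10.9+19.2+23.7 − 5φ)·1 = 57.3
φ = (91.10 − 57.3/1) / 5 = 6.76 mm/h.

φ ≈ 6.76 mm/h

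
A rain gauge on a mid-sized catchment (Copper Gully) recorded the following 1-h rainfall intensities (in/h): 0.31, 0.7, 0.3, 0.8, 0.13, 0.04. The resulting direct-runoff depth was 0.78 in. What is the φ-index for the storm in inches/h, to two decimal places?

φ ≈ 0.36 in/h

Only the 2 blocks with intensity above φ contribute runoff: 0.7, 0.8 in/h.
Σ(I−φ)·Δt = d  ⇒  (0.7+0.8 − 2φ)·1 = 0.78
φ = (1.500 − 0.78/1) / 2 = 0.36 in/h.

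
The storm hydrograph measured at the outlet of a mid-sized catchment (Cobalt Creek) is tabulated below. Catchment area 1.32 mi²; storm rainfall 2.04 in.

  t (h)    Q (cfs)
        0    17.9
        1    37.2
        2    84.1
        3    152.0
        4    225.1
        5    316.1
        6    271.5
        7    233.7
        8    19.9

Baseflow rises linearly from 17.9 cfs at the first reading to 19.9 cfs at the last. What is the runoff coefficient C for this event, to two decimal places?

ΣQ_DR = 1187 cfs; V = ΣQ_DR·Δt = 4.275 × 10^6 ft³.
Runoff depth d = V / A = 1.394 in.
C = d / P = 1.394 / 2.04 = 0.68.

C ≈ 0.68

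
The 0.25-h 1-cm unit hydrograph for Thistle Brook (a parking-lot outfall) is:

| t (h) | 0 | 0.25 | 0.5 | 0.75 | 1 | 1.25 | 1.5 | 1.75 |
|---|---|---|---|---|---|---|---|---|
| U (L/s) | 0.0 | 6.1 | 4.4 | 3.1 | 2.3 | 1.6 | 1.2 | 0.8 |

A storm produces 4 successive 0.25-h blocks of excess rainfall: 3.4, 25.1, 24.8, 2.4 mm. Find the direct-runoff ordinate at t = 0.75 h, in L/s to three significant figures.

By discrete convolution, Q_j = Σ (P_i / 10 mm) · U_{j−i}.
At t = 0.75 h (j=3): Q = (3.4/10)·3.1 + (25.1/10)·4.4 + (24.8/10)·6.1 + (2.4/10)·0.0 = 27.2 L/s.

Q ≈ 27.2 L/s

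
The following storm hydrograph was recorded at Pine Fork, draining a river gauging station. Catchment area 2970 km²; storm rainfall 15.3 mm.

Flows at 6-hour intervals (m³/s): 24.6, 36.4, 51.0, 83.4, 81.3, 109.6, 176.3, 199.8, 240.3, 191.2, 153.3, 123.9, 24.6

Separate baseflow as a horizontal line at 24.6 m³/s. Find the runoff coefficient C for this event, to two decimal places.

C ≈ 0.56

ΣQ_DR = 1176 m³/s; V = ΣQ_DR·Δt = 2.540 × 10^7 m³.
Runoff depth d = V / A = 8.552 mm.
C = d / P = 8.552 / 15.3 = 0.56.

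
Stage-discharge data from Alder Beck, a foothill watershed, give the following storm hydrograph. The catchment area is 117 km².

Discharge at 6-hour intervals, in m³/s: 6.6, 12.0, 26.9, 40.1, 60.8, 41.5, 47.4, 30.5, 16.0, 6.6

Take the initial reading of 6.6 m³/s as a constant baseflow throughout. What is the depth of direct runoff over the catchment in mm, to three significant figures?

Direct runoff: 0.0, 5.4, 20.3, 33.5, 54.2, 34.9, 40.8, 23.9, 9.4, 0.0 m³/s; ΣQ_DR = 222.4 m³/s.
V = ΣQ_DR · Δt = 222.4 × 21600 s = 4.804 × 10^6 m³.
Over A = 117 km², depth = V / A = 41.1 mm.

d ≈ 41.1 mm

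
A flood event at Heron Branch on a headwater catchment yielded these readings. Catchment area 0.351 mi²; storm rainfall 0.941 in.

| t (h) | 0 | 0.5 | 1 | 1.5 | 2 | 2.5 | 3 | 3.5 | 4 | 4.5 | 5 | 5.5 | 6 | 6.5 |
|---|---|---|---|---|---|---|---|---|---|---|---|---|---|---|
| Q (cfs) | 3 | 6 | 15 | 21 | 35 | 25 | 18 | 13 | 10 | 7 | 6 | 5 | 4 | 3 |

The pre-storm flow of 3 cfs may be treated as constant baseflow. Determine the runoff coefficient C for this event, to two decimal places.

ΣQ_DR = 129.0 cfs; V = ΣQ_DR·Δt = 2.322 × 10^5 ft³.
Runoff depth d = V / A = 0.2848 in.
C = d / P = 0.2848 / 0.941 = 0.30.

C ≈ 0.30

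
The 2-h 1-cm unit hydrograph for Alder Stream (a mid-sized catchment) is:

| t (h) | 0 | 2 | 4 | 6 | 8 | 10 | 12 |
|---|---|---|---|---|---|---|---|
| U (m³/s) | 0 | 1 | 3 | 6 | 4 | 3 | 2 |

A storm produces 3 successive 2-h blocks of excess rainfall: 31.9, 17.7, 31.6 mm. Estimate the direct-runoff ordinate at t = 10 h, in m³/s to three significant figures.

Q ≈ 35.6 m³/s

By discrete convolution, Q_j = Σ (P_i / 10 mm) · U_{j−i}.
At t = 10 h (j=5): Q = (31.9/10)·3 + (17.7/10)·4 + (31.6/10)·6 = 35.6 m³/s.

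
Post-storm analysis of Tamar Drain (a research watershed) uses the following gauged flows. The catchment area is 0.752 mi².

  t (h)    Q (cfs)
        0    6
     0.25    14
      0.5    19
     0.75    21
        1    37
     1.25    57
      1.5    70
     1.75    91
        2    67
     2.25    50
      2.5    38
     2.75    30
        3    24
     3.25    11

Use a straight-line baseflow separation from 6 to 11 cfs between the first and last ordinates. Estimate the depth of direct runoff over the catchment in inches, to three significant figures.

Direct runoff: 0.00, 7.62, 12.23, 13.85, 29.46, 49.08, 61.69, 82.31, 57.92, 40.54, 28.15, 19.77, 13.38, 0.00 cfs; ΣQ_DR = 416.0 cfs.
V = ΣQ_DR · Δt = 416.0 × 900 s = 3.744 × 10^5 ft³.
Over A = 0.752 mi², depth = V / A = 0.214 in.

d ≈ 0.214 in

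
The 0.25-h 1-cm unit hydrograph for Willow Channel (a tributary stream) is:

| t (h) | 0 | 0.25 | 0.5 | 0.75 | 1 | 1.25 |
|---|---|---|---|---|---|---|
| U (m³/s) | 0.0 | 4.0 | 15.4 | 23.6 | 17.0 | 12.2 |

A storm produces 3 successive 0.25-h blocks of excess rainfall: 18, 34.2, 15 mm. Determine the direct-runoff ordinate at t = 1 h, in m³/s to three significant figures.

By discrete convolution, Q_j = Σ (P_i / 10 mm) · U_{j−i}.
At t = 1 h (j=4): Q = (18/10)·17.0 + (34.2/10)·23.6 + (15/10)·15.4 = 134 m³/s.

Q ≈ 134 m³/s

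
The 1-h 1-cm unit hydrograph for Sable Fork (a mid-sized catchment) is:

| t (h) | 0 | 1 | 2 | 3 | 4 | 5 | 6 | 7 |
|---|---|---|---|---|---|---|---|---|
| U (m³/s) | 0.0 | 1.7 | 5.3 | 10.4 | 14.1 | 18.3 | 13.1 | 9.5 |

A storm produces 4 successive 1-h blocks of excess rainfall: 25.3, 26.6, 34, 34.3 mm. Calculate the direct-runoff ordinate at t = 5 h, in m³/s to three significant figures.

By discrete convolution, Q_j = Σ (P_i / 10 mm) · U_{j−i}.
At t = 5 h (j=5): Q = (25.3/10)·18.3 + (26.6/10)·14.1 + (34/10)·10.4 + (34.3/10)·5.3 = 137 m³/s.

Q ≈ 137 m³/s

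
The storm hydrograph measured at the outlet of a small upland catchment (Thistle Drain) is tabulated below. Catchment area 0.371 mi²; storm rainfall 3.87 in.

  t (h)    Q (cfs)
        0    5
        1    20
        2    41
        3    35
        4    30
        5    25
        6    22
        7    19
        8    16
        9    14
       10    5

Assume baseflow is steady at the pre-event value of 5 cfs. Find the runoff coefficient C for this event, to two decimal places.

C ≈ 0.19

ΣQ_DR = 177.0 cfs; V = ΣQ_DR·Δt = 6.372 × 10^5 ft³.
Runoff depth d = V / A = 0.7393 in.
C = d / P = 0.7393 / 3.87 = 0.19.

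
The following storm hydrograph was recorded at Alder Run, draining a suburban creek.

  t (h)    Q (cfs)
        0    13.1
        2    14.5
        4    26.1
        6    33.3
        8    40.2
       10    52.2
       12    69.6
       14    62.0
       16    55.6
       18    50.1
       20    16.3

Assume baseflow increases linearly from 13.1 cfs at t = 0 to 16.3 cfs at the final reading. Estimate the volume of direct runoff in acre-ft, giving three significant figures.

V ≈ 44.8 acre-ft

Direct-runoff ordinates (Q − Q_b): 0.00, 1.08, 12.36, 19.24, 25.82, 37.50, 54.58, 46.66, 39.94, 34.12, 0.00 cfs.
ΣQ_DR = 271.3 cfs.
With Δt = 2 h = 7200 s, V = ΣQ_DR · Δt = 271.3 × 7200 = 1.95 × 10^6 ft³ = 44.8 acre-ft.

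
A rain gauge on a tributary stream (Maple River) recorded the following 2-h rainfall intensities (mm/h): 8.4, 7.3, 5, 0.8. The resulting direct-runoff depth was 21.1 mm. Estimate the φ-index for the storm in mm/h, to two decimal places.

φ ≈ 3.38 mm/h

Only the 3 blocks with intensity above φ contribute runoff: 8.4, 7.3, 5 mm/h.
Σ(I−φ)·Δt = d  ⇒  (8.4+7.3+5 − 3φ)·2 = 21.1
φ = (20.70 − 21.1/2) / 3 = 3.38 mm/h.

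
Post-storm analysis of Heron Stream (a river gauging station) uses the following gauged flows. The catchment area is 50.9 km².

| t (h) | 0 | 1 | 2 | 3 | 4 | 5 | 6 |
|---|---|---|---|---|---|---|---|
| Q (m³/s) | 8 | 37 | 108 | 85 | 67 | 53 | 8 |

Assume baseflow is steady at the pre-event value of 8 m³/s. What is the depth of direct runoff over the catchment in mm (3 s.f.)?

Direct runoff: 0.0, 29.0, 100.0, 77.0, 59.0, 45.0, 0.0 m³/s; ΣQ_DR = 310.0 m³/s.
V = ΣQ_DR · Δt = 310.0 × 3600 s = 1.116 × 10^6 m³.
Over A = 50.9 km², depth = V / A = 21.9 mm.

d ≈ 21.9 mm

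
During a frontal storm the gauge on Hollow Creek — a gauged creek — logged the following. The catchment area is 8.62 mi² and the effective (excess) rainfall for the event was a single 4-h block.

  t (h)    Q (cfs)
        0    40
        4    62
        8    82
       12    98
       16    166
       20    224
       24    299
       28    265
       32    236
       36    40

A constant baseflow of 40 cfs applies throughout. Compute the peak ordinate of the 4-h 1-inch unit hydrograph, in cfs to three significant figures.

U_p ≈ 324 cfs

Direct runoff: 0.0, 22.0, 42.0, 58.0, 126.0, 184.0, 259.0, 225.0, 196.0, 0.0 cfs; ΣQ_DR = 1112 cfs, peak = 259.0 cfs.
Runoff depth d = ΣQ_DR·Δt / A = 1112 × 14400 / (8.62 mi²) = 0.7996 in.
The 1-inch UH is the DRH scaled by (1 in)/d, so U_p = 259.0 × 1/0.7996 = 324 cfs.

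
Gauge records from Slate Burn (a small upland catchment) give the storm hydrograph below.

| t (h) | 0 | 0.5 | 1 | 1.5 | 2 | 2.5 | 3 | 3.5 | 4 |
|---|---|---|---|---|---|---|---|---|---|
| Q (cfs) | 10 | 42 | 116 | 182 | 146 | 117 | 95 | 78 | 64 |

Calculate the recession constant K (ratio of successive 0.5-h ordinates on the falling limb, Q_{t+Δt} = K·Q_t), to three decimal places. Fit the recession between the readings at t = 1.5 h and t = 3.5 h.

Using the recession-limb readings at t = 1.5 h and t = 3.5 h: Q falls from 182 to 78 cfs over 4 intervals.
K = (Q₂/Q₁)^(1/4) = (78/182)^(1/4) = 0.809.

K ≈ 0.809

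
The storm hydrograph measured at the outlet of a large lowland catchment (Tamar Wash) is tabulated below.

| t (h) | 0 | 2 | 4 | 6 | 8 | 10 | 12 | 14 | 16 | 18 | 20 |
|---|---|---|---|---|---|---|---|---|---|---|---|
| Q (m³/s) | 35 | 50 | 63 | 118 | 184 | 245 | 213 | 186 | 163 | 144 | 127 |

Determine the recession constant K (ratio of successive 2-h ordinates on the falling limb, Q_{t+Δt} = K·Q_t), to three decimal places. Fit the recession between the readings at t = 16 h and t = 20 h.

Using the recession-limb readings at t = 16 h and t = 20 h: Q falls from 163 to 127 m³/s over 2 intervals.
K = (Q₂/Q₁)^(1/2) = (127/163)^(1/2) = 0.883.

K ≈ 0.883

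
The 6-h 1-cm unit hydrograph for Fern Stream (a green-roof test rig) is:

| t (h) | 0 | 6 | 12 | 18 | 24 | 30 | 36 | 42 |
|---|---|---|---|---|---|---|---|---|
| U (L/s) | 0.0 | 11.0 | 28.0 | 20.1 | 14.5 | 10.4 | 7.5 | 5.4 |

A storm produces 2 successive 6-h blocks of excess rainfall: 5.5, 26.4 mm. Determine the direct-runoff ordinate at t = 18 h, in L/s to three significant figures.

Q ≈ 85.0 L/s

By discrete convolution, Q_j = Σ (P_i / 10 mm) · U_{j−i}.
At t = 18 h (j=3): Q = (5.5/10)·20.1 + (26.4/10)·28.0 = 85.0 L/s.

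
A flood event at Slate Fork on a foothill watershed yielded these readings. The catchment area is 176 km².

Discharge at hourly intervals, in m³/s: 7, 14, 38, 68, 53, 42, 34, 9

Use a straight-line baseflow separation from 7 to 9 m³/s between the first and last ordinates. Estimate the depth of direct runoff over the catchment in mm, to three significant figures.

d ≈ 4.11 mm

Direct runoff: 0.00, 6.71, 30.43, 60.14, 44.86, 33.57, 25.29, 0.00 m³/s; ΣQ_DR = 201.0 m³/s.
V = ΣQ_DR · Δt = 201.0 × 3600 s = 7.236 × 10^5 m³.
Over A = 176 km², depth = V / A = 4.11 mm.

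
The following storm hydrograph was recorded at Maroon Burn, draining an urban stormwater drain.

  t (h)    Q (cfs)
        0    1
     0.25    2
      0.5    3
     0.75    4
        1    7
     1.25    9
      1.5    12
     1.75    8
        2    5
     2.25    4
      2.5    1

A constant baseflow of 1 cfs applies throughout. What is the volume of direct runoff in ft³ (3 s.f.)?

V ≈ 40500 ft³

Direct-runoff ordinates (Q − Q_b): 0.0, 1.0, 2.0, 3.0, 6.0, 8.0, 11.0, 7.0, 4.0, 3.0, 0.0 cfs.
ΣQ_DR = 45.00 cfs.
With Δt = 0.25 h = 900 s, V = ΣQ_DR · Δt = 45.00 × 900 = 40500 ft³.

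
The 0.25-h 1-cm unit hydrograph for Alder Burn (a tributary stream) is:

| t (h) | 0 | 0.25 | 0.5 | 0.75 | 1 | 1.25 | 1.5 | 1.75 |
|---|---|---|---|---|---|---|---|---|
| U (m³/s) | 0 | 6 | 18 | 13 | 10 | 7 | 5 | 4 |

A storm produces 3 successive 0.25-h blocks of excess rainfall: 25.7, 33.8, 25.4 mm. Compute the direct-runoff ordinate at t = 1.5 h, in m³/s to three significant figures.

Q ≈ 61.9 m³/s

By discrete convolution, Q_j = Σ (P_i / 10 mm) · U_{j−i}.
At t = 1.5 h (j=6): Q = (25.7/10)·5 + (33.8/10)·7 + (25.4/10)·10 = 61.9 m³/s.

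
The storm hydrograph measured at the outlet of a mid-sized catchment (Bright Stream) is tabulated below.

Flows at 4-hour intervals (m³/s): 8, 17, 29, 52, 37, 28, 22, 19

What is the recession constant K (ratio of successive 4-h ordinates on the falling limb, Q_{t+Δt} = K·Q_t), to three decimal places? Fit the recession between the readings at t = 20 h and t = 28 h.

K ≈ 0.824

Using the recession-limb readings at t = 20 h and t = 28 h: Q falls from 28 to 19 m³/s over 2 intervals.
K = (Q₂/Q₁)^(1/2) = (19/28)^(1/2) = 0.824.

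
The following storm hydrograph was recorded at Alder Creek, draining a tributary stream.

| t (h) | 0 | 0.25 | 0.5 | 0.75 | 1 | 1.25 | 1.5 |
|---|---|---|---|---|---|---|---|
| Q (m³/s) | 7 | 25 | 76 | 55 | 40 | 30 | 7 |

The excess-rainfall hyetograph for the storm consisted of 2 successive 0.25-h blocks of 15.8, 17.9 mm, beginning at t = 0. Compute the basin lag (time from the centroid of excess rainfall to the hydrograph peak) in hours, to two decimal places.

Centroid of excess rainfall: t_c = Σ P_i·t̄_i / ΣP_i = 0.2578 h (block centres at 0.125, 0.375 h).
Hydrograph peak occurs at t = 0.5 h, so basin lag t_L = 0.5 − 0.2578 = 0.24 h.

t_L ≈ 0.24 h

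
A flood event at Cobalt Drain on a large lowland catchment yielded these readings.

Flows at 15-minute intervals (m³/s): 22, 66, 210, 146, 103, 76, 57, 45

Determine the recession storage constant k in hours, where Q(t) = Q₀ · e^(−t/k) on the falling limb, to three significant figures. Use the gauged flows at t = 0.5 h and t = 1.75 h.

k ≈ 0.811 h

On the falling limb, Q drops from 210 to 45 m³/s between t = 0.5 h and t = 1.75 h (Δt = 1.25 h).
k = −Δt / ln(Q₂/Q₁) = −1.25 / ln(45/210) = 0.811 h.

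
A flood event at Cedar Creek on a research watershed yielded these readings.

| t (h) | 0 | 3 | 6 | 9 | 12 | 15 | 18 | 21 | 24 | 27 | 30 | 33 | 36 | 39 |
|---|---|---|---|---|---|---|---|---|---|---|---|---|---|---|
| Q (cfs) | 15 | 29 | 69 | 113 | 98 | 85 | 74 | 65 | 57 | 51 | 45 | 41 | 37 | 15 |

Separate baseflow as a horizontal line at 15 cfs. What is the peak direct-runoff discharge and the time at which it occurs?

Subtracting baseflow gives direct-runoff ordinates: 0.0, 14.0, 54.0, 98.0, 83.0, 70.0, 59.0, 50.0, 42.0, 36.0, 30.0, 26.0, 22.0, 0.0 cfs.
The maximum is 98.0 cfs, occurring at the reading for t = 9 h.

Q_p = 98.0 cfs at t = 9 h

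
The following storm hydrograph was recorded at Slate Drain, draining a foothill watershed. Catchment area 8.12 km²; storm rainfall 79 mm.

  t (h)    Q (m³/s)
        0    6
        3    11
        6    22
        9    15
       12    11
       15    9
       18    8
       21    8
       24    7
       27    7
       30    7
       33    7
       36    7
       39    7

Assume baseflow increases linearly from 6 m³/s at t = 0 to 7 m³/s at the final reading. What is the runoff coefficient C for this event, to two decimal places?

C ≈ 0.69

ΣQ_DR = 41.00 m³/s; V = ΣQ_DR·Δt = 4.428 × 10^5 m³.
Runoff depth d = V / A = 54.53 mm.
C = d / P = 54.53 / 79 = 0.69.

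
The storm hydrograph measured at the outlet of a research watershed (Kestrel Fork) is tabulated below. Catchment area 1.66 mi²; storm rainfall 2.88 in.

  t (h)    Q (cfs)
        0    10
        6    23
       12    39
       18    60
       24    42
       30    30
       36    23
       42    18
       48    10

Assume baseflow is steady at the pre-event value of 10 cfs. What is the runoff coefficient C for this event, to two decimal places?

C ≈ 0.32

ΣQ_DR = 165.0 cfs; V = ΣQ_DR·Δt = 3.564 × 10^6 ft³.
Runoff depth d = V / A = 0.9241 in.
C = d / P = 0.9241 / 2.88 = 0.32.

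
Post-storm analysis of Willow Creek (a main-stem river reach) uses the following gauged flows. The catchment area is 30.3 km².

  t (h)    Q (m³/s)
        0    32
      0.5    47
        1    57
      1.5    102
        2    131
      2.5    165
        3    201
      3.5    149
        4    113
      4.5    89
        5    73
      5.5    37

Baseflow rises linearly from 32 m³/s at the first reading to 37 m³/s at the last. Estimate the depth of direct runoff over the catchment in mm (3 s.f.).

d ≈ 46.5 mm

Direct runoff: 0.00, 14.55, 24.09, 68.64, 97.18, 130.73, 166.27, 113.82, 77.36, 52.91, 36.45, 0.00 m³/s; ΣQ_DR = 782.0 m³/s.
V = ΣQ_DR · Δt = 782.0 × 1800 s = 1.408 × 10^6 m³.
Over A = 30.3 km², depth = V / A = 46.5 mm.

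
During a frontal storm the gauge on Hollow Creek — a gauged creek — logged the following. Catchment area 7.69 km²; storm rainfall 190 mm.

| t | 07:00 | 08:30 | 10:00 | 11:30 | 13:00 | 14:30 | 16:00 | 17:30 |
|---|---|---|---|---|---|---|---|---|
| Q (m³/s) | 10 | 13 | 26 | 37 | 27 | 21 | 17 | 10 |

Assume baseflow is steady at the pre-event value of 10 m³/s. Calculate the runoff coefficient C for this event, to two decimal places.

C ≈ 0.30

ΣQ_DR = 81.00 m³/s; V = ΣQ_DR·Δt = 4.374 × 10^5 m³.
Runoff depth d = V / A = 56.88 mm.
C = d / P = 56.88 / 190 = 0.30.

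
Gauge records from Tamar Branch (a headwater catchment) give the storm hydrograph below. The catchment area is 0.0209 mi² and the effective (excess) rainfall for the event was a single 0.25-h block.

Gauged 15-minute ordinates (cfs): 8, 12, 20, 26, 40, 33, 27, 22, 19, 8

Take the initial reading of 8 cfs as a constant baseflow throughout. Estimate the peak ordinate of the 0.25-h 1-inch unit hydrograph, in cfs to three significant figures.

Direct runoff: 0.0, 4.0, 12.0, 18.0, 32.0, 25.0, 19.0, 14.0, 11.0, 0.0 cfs; ΣQ_DR = 135.0 cfs, peak = 32.0 cfs.
Runoff depth d = ΣQ_DR·Δt / A = 135.0 × 900 / (0.0209 mi²) = 2.502 in.
The 1-inch UH is the DRH scaled by (1 in)/d, so U_p = 32.0 × 1/2.502 = 12.8 cfs.

U_p ≈ 12.8 cfs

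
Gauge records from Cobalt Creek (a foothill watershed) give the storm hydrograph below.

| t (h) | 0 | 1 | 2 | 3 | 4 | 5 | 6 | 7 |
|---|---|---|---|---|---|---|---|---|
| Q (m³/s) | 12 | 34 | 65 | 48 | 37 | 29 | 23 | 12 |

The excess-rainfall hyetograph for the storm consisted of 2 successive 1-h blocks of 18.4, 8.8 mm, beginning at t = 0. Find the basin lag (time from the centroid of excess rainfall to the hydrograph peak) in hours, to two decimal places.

t_L ≈ 1.18 h

Centroid of excess rainfall: t_c = Σ P_i·t̄_i / ΣP_i = 0.8235 h (block centres at 0.5, 1.5 h).
Hydrograph peak occurs at t = 2 h, so basin lag t_L = 2 − 0.8235 = 1.18 h.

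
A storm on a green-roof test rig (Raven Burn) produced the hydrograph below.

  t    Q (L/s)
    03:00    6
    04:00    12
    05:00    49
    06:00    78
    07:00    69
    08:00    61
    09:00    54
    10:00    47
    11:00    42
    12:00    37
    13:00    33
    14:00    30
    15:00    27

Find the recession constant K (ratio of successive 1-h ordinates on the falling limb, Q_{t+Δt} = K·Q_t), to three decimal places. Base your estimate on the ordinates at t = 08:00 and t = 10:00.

K ≈ 0.878

Using the recession-limb readings at t = 08:00 and t = 10:00: Q falls from 61 to 47 L/s over 2 intervals.
K = (Q₂/Q₁)^(1/2) = (47/61)^(1/2) = 0.878.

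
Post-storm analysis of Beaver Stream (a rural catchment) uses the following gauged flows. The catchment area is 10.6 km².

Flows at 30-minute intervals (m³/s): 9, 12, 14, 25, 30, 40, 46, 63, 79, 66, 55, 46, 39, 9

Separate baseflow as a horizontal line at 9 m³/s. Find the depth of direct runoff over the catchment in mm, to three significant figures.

d ≈ 69.1 mm

Direct runoff: 0.0, 3.0, 5.0, 16.0, 21.0, 31.0, 37.0, 54.0, 70.0, 57.0, 46.0, 37.0, 30.0, 0.0 m³/s; ΣQ_DR = 407.0 m³/s.
V = ΣQ_DR · Δt = 407.0 × 1800 s = 7.326 × 10^5 m³.
Over A = 10.6 km², depth = V / A = 69.1 mm.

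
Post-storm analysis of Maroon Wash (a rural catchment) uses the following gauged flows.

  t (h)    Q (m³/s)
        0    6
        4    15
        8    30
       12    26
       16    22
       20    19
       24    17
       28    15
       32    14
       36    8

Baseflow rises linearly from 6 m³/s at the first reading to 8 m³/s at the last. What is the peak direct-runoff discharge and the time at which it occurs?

Q_p = 23.56 m³/s at t = 8 h

Subtracting baseflow gives direct-runoff ordinates: 0.00, 8.78, 23.56, 19.33, 15.11, 11.89, 9.67, 7.44, 6.22, 0.00 m³/s.
The maximum is 23.56 m³/s, occurring at the reading for t = 8 h.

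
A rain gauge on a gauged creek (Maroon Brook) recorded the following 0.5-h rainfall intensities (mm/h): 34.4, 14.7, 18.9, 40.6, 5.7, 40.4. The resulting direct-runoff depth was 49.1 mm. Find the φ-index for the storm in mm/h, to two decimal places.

φ ≈ 10.16 mm/h

Only the 5 blocks with intensity above φ contribute runoff: 34.4, 14.7, 18.9, 40.6, 40.4 mm/h.
Σ(I−φ)·Δt = d  ⇒  (34.4+14.7+18.9+40.6+40.4 − 5φ)·0.5 = 49.1
φ = (149.0 − 49.1/0.5) / 5 = 10.16 mm/h.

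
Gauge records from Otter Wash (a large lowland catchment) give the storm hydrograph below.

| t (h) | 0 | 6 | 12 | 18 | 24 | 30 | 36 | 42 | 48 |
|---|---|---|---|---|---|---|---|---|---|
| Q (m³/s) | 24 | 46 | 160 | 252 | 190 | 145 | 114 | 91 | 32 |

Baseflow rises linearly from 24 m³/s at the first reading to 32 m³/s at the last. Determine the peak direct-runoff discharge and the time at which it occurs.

Q_p = 225.00 m³/s at t = 18 h

Subtracting baseflow gives direct-runoff ordinates: 0.00, 21.00, 134.00, 225.00, 162.00, 116.00, 84.00, 60.00, 0.00 m³/s.
The maximum is 225.00 m³/s, occurring at the reading for t = 18 h.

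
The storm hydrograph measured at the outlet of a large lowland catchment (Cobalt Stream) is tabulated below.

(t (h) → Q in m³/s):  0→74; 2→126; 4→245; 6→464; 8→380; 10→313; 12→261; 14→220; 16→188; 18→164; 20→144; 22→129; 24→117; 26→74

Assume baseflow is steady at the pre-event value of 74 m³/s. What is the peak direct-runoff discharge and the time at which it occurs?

Q_p = 390.0 m³/s at t = 6 h

Subtracting baseflow gives direct-runoff ordinates: 0.0, 52.0, 171.0, 390.0, 306.0, 239.0, 187.0, 146.0, 114.0, 90.0, 70.0, 55.0, 43.0, 0.0 m³/s.
The maximum is 390.0 m³/s, occurring at the reading for t = 6 h.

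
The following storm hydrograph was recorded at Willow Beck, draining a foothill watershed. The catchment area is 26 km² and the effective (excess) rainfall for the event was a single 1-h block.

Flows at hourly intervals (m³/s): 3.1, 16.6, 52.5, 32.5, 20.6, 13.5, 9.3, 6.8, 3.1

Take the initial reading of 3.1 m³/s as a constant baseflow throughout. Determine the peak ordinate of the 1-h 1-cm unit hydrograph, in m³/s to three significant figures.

U_p ≈ 27.4 m³/s

Direct runoff: 0.0, 13.5, 49.4, 29.4, 17.5, 10.4, 6.2, 3.7, 0.0 m³/s; ΣQ_DR = 130.1 m³/s, peak = 49.4 m³/s.
Runoff depth d = ΣQ_DR·Δt / A = 130.1 × 3600 / (26 km²) = 18.01 mm.
The 1-cm UH is the DRH scaled by (10 mm)/d, so U_p = 49.4 × 10/18.01 = 27.4 m³/s.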